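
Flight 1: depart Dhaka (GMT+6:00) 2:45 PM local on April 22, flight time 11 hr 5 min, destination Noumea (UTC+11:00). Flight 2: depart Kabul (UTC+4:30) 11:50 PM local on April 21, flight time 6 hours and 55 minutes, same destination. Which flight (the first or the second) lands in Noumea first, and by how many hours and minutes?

Flight 1 in UTC: 2:45 PM − 6:00 = 8:45 AM on Apr 22.
+11 hours 5 minutes → arrive 7:50 PM UTC on Apr 22.
Flight 2 in UTC: 11:50 PM − 4:30 = 7:20 PM on Apr 21.
+6 hours and 55 minutes → arrive 2:15 AM UTC on Apr 22.
Flight 2 lands earlier by 17 hours 35 minutes.

the second, by 17 hours 35 minutes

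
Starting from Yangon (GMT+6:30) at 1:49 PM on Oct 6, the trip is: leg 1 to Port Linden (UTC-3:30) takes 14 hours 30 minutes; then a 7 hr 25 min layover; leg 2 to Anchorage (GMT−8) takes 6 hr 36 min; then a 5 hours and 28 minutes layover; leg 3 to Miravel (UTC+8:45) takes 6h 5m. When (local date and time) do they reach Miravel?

8:08 AM on October 8

Convert departure to UTC: 1:49 PM − 6:30 = 7:19 AM UTC on Oct 6.
Add 14 hours and 30 minutes leg 1 → 9:49 PM UTC.
Add 7 hours and 25 minutes layover in Port Linden → 5:14 AM UTC (Oct 7).
Add 6 hours and 36 minutes leg 2 → 11:50 AM UTC.
Add 5 hours 28 minutes layover in Anchorage → 5:18 PM UTC.
Add 6 hours and 5 minutes leg 3 → 11:23 PM UTC.
Miravel is UTC+8:45, so local arrival = 11:23 PM + 8:45 = 8:08 AM on Oct 8.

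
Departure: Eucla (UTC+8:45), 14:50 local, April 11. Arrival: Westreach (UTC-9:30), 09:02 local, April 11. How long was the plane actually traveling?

12 hours 27 minutes

Departure in UTC: 14:50 − 8:45 = 06:05 on Apr 11.
Arrival in UTC: 09:02 + 9:30 = 18:32 on Apr 11.
Elapsed = 18:32 − 06:05 = 12 hours 27 minutes.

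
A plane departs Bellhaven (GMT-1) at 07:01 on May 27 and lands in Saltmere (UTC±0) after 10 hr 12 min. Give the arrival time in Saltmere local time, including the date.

18:13 on May 27

Saltmere is 1:00 ahead of Bellhaven.
After 10 hours 12 minutes it is 17:13 in Bellhaven.
Shift by the zone difference: 17:13 + 1:00 = 18:13 on May 27 in Saltmere.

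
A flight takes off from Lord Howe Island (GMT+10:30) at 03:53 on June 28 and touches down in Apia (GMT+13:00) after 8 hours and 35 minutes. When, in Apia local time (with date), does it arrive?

14:58 on June 28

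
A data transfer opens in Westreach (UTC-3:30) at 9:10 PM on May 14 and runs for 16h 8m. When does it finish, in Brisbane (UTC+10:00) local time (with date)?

Brisbane is 13:30 ahead of Westreach.
After 16 hours and 8 minutes it is 1:18 PM (May 15) in Westreach.
Shift by the zone difference: 1:18 PM + 13:30 = 2:48 AM on May 16 in Brisbane.

2:48 AM on May 16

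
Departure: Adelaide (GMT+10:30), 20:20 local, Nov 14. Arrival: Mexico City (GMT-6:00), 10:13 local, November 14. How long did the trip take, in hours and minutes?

6 hours 23 minutes

Departure in UTC: 20:20 − 10:30 = 09:50 on Nov 14.
Arrival in UTC: 10:13 + 6:00 = 16:13 on Nov 14.
Elapsed = 16:13 − 09:50 = 6 hours 23 minutes.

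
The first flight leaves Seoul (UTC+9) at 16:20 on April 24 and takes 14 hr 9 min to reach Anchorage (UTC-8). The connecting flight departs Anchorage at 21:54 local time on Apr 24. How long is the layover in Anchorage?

Convert departure to UTC: 16:20 − 9:00 = 07:20 UTC on Apr 24.
Add 14 hours and 9 minutes flight time → 21:29 UTC.
Anchorage is UTC−8:00, so local arrival = 21:29 − 8:00 = 13:29 on Apr 24.
Layover = 21:54 − 13:29 = 8 hours 25 minutes.

8 hours 25 minutes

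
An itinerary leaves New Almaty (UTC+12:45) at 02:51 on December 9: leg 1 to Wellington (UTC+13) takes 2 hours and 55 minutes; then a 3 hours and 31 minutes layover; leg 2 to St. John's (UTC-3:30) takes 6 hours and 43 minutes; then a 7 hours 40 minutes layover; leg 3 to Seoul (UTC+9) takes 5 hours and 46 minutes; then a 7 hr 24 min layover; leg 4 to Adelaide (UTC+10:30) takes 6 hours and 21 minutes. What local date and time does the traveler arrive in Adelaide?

16:56 on Dec 10

Convert departure to UTC: 02:51 − 12:45 = 14:06 UTC on Dec 8.
Add 2 hours 55 minutes leg 1 → 17:01 UTC.
Add 3 hours and 31 minutes layover in Wellington → 20:32 UTC.
Add 6 hours 43 minutes leg 2 → 03:15 UTC (Dec 9).
Add 7 hours 40 minutes layover in St. John's → 10:55 UTC.
Add 5 hours and 46 minutes leg 3 → 16:41 UTC.
Add 7 hours 24 minutes layover in Seoul → 00:05 UTC (Dec 10).
Add 6 hours 21 minutes leg 4 → 06:26 UTC.
Adelaide is UTC+10:30, so local arrival = 06:26 + 10:30 = 16:56 on Dec 10.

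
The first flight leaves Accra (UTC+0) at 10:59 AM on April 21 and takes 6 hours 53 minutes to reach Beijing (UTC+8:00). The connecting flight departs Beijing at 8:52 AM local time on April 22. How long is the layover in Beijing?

7 hours

Accra is at UTC+0, so departure is already 10:59 AM UTC on Apr 21.
Add 6 hours and 53 minutes flight time → 5:52 PM UTC.
Beijing is UTC+8:00, so local arrival = 5:52 PM + 8:00 = 1:52 AM on Apr 22.
Layover = 8:52 AM − 1:52 AM = 7 hours.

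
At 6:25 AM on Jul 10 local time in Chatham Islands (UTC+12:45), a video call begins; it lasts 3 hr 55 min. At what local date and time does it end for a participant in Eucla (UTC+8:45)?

Eucla is 4:00 behind Chatham Islands.
After 3 hours and 55 minutes it is 10:20 AM in Chatham Islands.
Shift by the zone difference: 10:20 AM − 4:00 = 6:20 AM on Jul 10 in Eucla.

6:20 AM on July 10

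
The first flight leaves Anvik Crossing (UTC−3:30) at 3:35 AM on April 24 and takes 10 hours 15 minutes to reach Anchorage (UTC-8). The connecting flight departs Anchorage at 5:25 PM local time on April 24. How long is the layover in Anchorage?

Convert departure to UTC: 3:35 AM + 3:30 = 7:05 AM UTC on Apr 24.
Add 10 hours and 15 minutes flight time → 5:20 PM UTC.
Anchorage is UTC−8:00, so local arrival = 5:20 PM − 8:00 = 9:20 AM on Apr 24.
Layover = 5:25 PM − 9:20 AM = 8 hours 5 minutes.

8 hours 5 minutes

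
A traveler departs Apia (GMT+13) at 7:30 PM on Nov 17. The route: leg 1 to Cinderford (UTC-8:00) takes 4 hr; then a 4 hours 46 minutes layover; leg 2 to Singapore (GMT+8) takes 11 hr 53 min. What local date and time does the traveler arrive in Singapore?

11:09 AM on Nov 18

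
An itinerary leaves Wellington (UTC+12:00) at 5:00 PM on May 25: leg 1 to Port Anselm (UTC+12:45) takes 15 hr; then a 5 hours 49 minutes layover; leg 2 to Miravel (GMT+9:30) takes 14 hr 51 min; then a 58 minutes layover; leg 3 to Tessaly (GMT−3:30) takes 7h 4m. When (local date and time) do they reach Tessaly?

Convert departure to UTC: 5:00 PM − 12:00 = 5:00 AM UTC on May 25.
Add 15 hours leg 1 → 8:00 PM UTC.
Add 5 hours 49 minutes layover in Port Anselm → 1:49 AM UTC (May 26).
Add 14 hours 51 minutes leg 2 → 4:40 PM UTC.
Add 58 minutes layover in Miravel → 5:38 PM UTC.
Add 7 hours and 4 minutes leg 3 → 12:42 AM UTC (May 27).
Tessaly is UTC−3:30, so local arrival = 12:42 AM − 3:30 = 9:12 PM on May 26.

9:12 PM on May 26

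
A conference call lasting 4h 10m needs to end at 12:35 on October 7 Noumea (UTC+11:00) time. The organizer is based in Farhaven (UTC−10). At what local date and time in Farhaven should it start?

Target end time in UTC: 12:35 − 11:00 = 01:35 on Oct 7.
Subtract 4 hours 10 minutes → start 21:25 UTC on Oct 6.
Farhaven is UTC−10:00: 21:25 − 10:00 = 11:25 on Oct 6.

11:25 on October 6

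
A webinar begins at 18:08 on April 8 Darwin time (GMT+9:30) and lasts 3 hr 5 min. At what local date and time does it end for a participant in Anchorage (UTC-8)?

Convert start to UTC: 18:08 − 9:30 = 08:38 UTC on Apr 8.
Add 3 hours and 5 minutes duration → 11:43 UTC.
Anchorage is UTC−8:00, so local end time = 11:43 − 8:00 = 03:43 on Apr 8.

03:43 on April 8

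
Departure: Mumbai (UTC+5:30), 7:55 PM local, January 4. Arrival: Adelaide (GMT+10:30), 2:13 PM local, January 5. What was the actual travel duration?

13 hours 18 minutes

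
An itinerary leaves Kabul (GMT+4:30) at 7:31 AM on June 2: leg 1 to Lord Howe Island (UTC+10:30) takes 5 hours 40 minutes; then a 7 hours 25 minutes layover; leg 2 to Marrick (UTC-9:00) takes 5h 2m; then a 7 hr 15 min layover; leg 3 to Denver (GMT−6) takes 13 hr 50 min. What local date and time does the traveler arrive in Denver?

12:13 PM on June 3

Convert departure to UTC: 7:31 AM − 4:30 = 3:01 AM UTC on Jun 2.
Add 5 hours and 40 minutes leg 1 → 8:41 AM UTC.
Add 7 hours and 25 minutes layover in Lord Howe Island → 4:06 PM UTC.
Add 5 hours and 2 minutes leg 2 → 9:08 PM UTC.
Add 7 hours 15 minutes layover in Marrick → 4:23 AM UTC (Jun 3).
Add 13 hours and 50 minutes leg 3 → 6:13 PM UTC.
Denver is UTC−6:00, so local arrival = 6:13 PM − 6:00 = 12:13 PM on Jun 3.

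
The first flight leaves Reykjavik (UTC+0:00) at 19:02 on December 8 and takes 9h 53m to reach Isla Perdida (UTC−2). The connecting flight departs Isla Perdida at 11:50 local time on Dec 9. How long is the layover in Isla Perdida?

Reykjavik is at UTC+0, so departure is already 19:02 UTC on Dec 8.
Add 9 hours and 53 minutes flight time → 04:55 UTC (Dec 9).
Isla Perdida is UTC−2:00, so local arrival = 04:55 − 2:00 = 02:55 on Dec 9.
Layover = 11:50 − 02:55 = 8 hours 55 minutes.

8 hours 55 minutes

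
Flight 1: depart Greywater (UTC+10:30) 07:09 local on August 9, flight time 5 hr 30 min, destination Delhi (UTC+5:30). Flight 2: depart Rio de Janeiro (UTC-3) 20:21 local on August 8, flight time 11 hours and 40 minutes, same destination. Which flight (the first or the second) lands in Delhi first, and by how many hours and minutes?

the first, by 8 hours 52 minutes

Flight 1 in UTC: 07:09 − 10:30 = 20:39 on Aug 8.
+5 hours and 30 minutes → arrive 02:09 UTC on Aug 9.
Flight 2 in UTC: 20:21 + 3:00 = 23:21 on Aug 8.
+11 hours and 40 minutes → arrive 11:01 UTC on Aug 9.
Flight 1 lands earlier by 8 hours 52 minutes.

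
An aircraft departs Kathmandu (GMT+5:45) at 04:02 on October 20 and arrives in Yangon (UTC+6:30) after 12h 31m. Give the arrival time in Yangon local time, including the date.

17:18 on October 20

Convert departure to UTC: 04:02 − 5:45 = 22:17 UTC on Oct 19.
Add 12 hours and 31 minutes travel time → 10:48 UTC (Oct 20).
Yangon is UTC+6:30, so local arrival = 10:48 + 6:30 = 17:18 on Oct 20.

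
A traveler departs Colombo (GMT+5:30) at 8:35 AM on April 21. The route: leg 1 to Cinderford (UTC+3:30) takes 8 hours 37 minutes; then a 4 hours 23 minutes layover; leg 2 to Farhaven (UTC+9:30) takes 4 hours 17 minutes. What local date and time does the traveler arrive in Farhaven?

5:52 AM on April 22

Convert departure to UTC: 8:35 AM − 5:30 = 3:05 AM UTC on Apr 21.
Add 8 hours 37 minutes leg 1 → 11:42 AM UTC.
Add 4 hours 23 minutes layover in Cinderford → 4:05 PM UTC.
Add 4 hours 17 minutes leg 2 → 8:22 PM UTC.
Farhaven is UTC+9:30, so local arrival = 8:22 PM + 9:30 = 5:52 AM on Apr 22.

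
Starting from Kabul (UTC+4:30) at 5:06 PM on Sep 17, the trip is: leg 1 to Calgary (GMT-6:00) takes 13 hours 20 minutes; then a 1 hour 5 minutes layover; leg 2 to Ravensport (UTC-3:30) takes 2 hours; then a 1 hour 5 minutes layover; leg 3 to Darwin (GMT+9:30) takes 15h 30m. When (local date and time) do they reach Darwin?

7:06 AM on September 19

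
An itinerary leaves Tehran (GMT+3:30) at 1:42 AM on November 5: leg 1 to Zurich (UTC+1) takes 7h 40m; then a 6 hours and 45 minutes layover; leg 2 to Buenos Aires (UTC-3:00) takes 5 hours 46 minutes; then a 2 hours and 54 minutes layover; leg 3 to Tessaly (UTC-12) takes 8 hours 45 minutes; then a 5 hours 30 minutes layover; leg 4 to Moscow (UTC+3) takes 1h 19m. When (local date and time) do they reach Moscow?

3:51 PM on November 6

Convert departure to UTC: 1:42 AM − 3:30 = 10:12 PM UTC on Nov 4.
Add 7 hours and 40 minutes leg 1 → 5:52 AM UTC (Nov 5).
Add 6 hours 45 minutes layover in Zurich → 12:37 PM UTC.
Add 5 hours 46 minutes leg 2 → 6:23 PM UTC.
Add 2 hours 54 minutes layover in Buenos Aires → 9:17 PM UTC.
Add 8 hours 45 minutes leg 3 → 6:02 AM UTC (Nov 6).
Add 5 hours 30 minutes layover in Tessaly → 11:32 AM UTC.
Add 1 hour and 19 minutes leg 4 → 12:51 PM UTC.
Moscow is UTC+3:00, so local arrival = 12:51 PM + 3:00 = 3:51 PM on Nov 6.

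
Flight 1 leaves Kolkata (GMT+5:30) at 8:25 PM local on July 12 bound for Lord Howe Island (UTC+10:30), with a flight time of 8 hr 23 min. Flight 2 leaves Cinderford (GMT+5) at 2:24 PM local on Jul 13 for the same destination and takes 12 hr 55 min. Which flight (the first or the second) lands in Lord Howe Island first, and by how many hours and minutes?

the first, by 23 hours 1 minute

Flight 1 in UTC: 8:25 PM − 5:30 = 2:55 PM on Jul 12.
+8 hours and 23 minutes → arrive 11:18 PM UTC on Jul 12.
Flight 2 in UTC: 2:24 PM − 5:00 = 9:24 AM on Jul 13.
+12 hours and 55 minutes → arrive 10:19 PM UTC on Jul 13.
Flight 1 lands earlier by 23 hours 1 minute.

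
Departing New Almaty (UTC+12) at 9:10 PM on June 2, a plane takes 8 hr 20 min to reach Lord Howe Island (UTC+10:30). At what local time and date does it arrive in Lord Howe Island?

Convert departure to UTC: 9:10 PM − 12:00 = 9:10 AM UTC on Jun 2.
Add 8 hours and 20 minutes travel time → 5:30 PM UTC.
Lord Howe Island is UTC+10:30, so local arrival = 5:30 PM + 10:30 = 4:00 AM on Jun 3.

4:00 AM on June 3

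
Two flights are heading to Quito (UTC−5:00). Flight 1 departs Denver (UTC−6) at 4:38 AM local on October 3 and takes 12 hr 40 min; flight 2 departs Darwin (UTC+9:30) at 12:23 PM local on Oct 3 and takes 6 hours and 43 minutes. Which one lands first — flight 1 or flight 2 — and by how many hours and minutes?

the second, by 13 hours 42 minutes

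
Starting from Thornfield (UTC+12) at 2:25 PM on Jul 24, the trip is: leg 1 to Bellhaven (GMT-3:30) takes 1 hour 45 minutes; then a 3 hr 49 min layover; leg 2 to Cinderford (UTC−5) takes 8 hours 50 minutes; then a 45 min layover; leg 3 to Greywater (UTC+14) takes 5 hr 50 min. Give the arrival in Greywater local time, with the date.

Convert departure to UTC: 2:25 PM − 12:00 = 2:25 AM UTC on Jul 24.
Add 1 hour and 45 minutes leg 1 → 4:10 AM UTC.
Add 3 hours and 49 minutes layover in Bellhaven → 7:59 AM UTC.
Add 8 hours 50 minutes leg 2 → 4:49 PM UTC.
Add 45 minutes layover in Cinderford → 5:34 PM UTC.
Add 5 hours 50 minutes leg 3 → 11:24 PM UTC.
Greywater is UTC+14:00, so local arrival = 11:24 PM + 14:00 = 1:24 PM on Jul 25.

1:24 PM on Jul 25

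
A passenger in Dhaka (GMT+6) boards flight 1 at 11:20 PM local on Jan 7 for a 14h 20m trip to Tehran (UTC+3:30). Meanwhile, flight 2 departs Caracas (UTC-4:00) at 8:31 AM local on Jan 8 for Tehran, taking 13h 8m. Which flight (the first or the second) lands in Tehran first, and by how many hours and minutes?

Flight 1 in UTC: 11:20 PM − 6:00 = 5:20 PM on Jan 7.
+14 hours 20 minutes → arrive 7:40 AM UTC on Jan 8.
Flight 2 in UTC: 8:31 AM + 4:00 = 12:31 PM on Jan 8.
+13 hours 8 minutes → arrive 1:39 AM UTC on Jan 9.
Flight 1 lands earlier by 17 hours 59 minutes.

the first, by 17 hours 59 minutes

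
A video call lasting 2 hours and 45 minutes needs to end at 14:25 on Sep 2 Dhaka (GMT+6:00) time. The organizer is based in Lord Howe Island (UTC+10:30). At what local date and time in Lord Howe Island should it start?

Target end time in UTC: 14:25 − 6:00 = 08:25 on Sep 2.
Subtract 2 hours and 45 minutes → start 05:40 UTC on Sep 2.
Lord Howe Island is UTC+10:30: 05:40 + 10:30 = 16:10 on Sep 2.

16:10 on September 2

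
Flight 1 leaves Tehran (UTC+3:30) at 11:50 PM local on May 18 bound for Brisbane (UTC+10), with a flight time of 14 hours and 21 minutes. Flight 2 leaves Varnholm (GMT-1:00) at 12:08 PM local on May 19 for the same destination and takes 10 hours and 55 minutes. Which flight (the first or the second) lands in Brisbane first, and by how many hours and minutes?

Flight 1 in UTC: 11:50 PM − 3:30 = 8:20 PM on May 18.
+14 hours and 21 minutes → arrive 10:41 AM UTC on May 19.
Flight 2 in UTC: 12:08 PM + 1:00 = 1:08 PM on May 19.
+10 hours and 55 minutes → arrive 12:03 AM UTC on May 20.
Flight 1 lands earlier by 13 hours 22 minutes.

the first, by 13 hours 22 minutes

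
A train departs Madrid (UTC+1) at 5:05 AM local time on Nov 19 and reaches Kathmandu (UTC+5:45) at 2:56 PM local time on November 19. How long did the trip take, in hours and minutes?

Departure in UTC: 5:05 AM − 1:00 = 4:05 AM on Nov 19.
Arrival in UTC: 2:56 PM − 5:45 = 9:11 AM on Nov 19.
Elapsed = 9:11 AM − 4:05 AM = 5 hours 6 minutes.

5 hours 6 minutes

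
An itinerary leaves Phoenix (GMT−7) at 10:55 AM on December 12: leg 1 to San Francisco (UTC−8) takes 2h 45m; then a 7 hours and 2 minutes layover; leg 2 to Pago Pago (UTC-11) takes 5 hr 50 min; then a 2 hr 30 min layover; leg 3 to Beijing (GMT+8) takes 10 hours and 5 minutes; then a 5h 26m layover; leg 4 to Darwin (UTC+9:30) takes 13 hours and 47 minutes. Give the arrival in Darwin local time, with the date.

2:50 AM on December 15

Convert departure to UTC: 10:55 AM + 7:00 = 5:55 PM UTC on Dec 12.
Add 2 hours 45 minutes leg 1 → 8:40 PM UTC.
Add 7 hours and 2 minutes layover in San Francisco → 3:42 AM UTC (Dec 13).
Add 5 hours and 50 minutes leg 2 → 9:32 AM UTC.
Add 2 hours 30 minutes layover in Pago Pago → 12:02 PM UTC.
Add 10 hours and 5 minutes leg 3 → 10:07 PM UTC.
Add 5 hours and 26 minutes layover in Beijing → 3:33 AM UTC (Dec 14).
Add 13 hours 47 minutes leg 4 → 5:20 PM UTC.
Darwin is UTC+9:30, so local arrival = 5:20 PM + 9:30 = 2:50 AM on Dec 15.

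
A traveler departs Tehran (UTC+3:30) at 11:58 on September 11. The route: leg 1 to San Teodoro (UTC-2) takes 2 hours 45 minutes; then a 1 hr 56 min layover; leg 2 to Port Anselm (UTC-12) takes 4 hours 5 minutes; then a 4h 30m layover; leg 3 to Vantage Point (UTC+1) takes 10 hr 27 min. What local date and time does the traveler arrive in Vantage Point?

09:11 on Sep 12

Convert departure to UTC: 11:58 − 3:30 = 08:28 UTC on Sep 11.
Add 2 hours and 45 minutes leg 1 → 11:13 UTC.
Add 1 hour and 56 minutes layover in San Teodoro → 13:09 UTC.
Add 4 hours and 5 minutes leg 2 → 17:14 UTC.
Add 4 hours 30 minutes layover in Port Anselm → 21:44 UTC.
Add 10 hours 27 minutes leg 3 → 08:11 UTC (Sep 12).
Vantage Point is UTC+1:00, so local arrival = 08:11 + 1:00 = 09:11 on Sep 12.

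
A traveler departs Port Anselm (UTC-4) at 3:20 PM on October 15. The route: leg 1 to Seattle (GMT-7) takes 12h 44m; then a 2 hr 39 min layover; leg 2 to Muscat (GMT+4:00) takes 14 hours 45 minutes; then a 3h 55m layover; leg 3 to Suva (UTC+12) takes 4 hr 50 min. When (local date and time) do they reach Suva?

Convert departure to UTC: 3:20 PM + 4:00 = 7:20 PM UTC on Oct 15.
Add 12 hours 44 minutes leg 1 → 8:04 AM UTC (Oct 16).
Add 2 hours and 39 minutes layover in Seattle → 10:43 AM UTC.
Add 14 hours and 45 minutes leg 2 → 1:28 AM UTC (Oct 17).
Add 3 hours 55 minutes layover in Muscat → 5:23 AM UTC.
Add 4 hours 50 minutes leg 3 → 10:13 AM UTC.
Suva is UTC+12:00, so local arrival = 10:13 AM + 12:00 = 10:13 PM on Oct 17.

10:13 PM on Oct 17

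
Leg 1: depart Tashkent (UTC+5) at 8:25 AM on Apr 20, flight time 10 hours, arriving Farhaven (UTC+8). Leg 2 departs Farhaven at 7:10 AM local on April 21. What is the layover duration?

9 hours 45 minutes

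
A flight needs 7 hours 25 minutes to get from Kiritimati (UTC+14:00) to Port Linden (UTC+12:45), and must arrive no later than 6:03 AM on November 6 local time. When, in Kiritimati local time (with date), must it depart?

11:53 PM on Nov 5

Target arrival in UTC: 6:03 AM − 12:45 = 5:18 PM on Nov 5.
Subtract 7 hours 25 minutes → departure 9:53 AM UTC on Nov 5.
Kiritimati is UTC+14:00: 9:53 AM + 14:00 = 11:53 PM on Nov 5.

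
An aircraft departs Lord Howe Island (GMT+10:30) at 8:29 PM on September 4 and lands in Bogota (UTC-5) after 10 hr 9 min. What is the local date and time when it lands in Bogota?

3:08 PM on September 4

Convert departure to UTC: 8:29 PM − 10:30 = 9:59 AM UTC on Sep 4.
Add 10 hours and 9 minutes travel time → 8:08 PM UTC.
Bogota is UTC−5:00, so local arrival = 8:08 PM − 5:00 = 3:08 PM on Sep 4.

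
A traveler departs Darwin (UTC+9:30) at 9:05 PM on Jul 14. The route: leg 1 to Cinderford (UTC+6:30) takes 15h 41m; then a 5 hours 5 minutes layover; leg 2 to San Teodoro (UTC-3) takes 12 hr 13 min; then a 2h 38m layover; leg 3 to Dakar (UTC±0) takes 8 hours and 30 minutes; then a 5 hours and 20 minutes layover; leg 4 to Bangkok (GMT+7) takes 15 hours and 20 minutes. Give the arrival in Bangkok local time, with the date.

11:22 AM on July 17

Convert departure to UTC: 9:05 PM − 9:30 = 11:35 AM UTC on Jul 14.
Add 15 hours 41 minutes leg 1 → 3:16 AM UTC (Jul 15).
Add 5 hours 5 minutes layover in Cinderford → 8:21 AM UTC.
Add 12 hours and 13 minutes leg 2 → 8:34 PM UTC.
Add 2 hours 38 minutes layover in San Teodoro → 11:12 PM UTC.
Add 8 hours 30 minutes leg 3 → 7:42 AM UTC (Jul 16).
Add 5 hours 20 minutes layover in Dakar → 1:02 PM UTC.
Add 15 hours 20 minutes leg 4 → 4:22 AM UTC (Jul 17).
Bangkok is UTC+7:00, so local arrival = 4:22 AM + 7:00 = 11:22 AM on Jul 17.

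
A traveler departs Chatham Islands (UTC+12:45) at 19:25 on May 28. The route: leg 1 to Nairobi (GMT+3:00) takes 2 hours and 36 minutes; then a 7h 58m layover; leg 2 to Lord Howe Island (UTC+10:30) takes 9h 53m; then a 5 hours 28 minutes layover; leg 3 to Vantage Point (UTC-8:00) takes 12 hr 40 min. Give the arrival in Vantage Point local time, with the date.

13:15 on May 29

Convert departure to UTC: 19:25 − 12:45 = 06:40 UTC on May 28.
Add 2 hours and 36 minutes leg 1 → 09:16 UTC.
Add 7 hours and 58 minutes layover in Nairobi → 17:14 UTC.
Add 9 hours 53 minutes leg 2 → 03:07 UTC (May 29).
Add 5 hours 28 minutes layover in Lord Howe Island → 08:35 UTC.
Add 12 hours and 40 minutes leg 3 → 21:15 UTC.
Vantage Point is UTC−8:00, so local arrival = 21:15 − 8:00 = 13:15 on May 29.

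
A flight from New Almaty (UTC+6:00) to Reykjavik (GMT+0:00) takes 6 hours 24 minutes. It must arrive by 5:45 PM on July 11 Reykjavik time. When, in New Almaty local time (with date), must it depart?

Target arrival is already UTC: 5:45 PM on Jul 11.
Subtract 6 hours 24 minutes → departure 11:21 AM UTC on Jul 11.
New Almaty is UTC+6:00: 11:21 AM + 6:00 = 5:21 PM on Jul 11.

5:21 PM on July 11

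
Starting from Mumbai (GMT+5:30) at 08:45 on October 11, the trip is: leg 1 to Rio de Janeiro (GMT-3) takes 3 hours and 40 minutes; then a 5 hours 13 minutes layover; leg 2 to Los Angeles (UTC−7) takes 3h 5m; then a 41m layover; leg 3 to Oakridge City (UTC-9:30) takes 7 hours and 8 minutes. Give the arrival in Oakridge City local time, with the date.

13:32 on Oct 11

Convert departure to UTC: 08:45 − 5:30 = 03:15 UTC on Oct 11.
Add 3 hours 40 minutes leg 1 → 06:55 UTC.
Add 5 hours 13 minutes layover in Rio de Janeiro → 12:08 UTC.
Add 3 hours and 5 minutes leg 2 → 15:13 UTC.
Add 41 minutes layover in Los Angeles → 15:54 UTC.
Add 7 hours 8 minutes leg 3 → 23:02 UTC.
Oakridge City is UTC−9:30, so local arrival = 23:02 − 9:30 = 13:32 on Oct 11.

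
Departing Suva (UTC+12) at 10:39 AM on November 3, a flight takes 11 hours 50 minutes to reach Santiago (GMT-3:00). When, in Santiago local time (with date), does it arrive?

7:29 AM on November 3

Convert departure to UTC: 10:39 AM − 12:00 = 10:39 PM UTC on Nov 2.
Add 11 hours 50 minutes travel time → 10:29 AM UTC (Nov 3).
Santiago is UTC−3:00, so local arrival = 10:29 AM − 3:00 = 7:29 AM on Nov 3.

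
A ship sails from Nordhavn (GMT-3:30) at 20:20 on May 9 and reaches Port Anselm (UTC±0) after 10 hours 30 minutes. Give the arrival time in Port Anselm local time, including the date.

Port Anselm is 3:30 ahead of Nordhavn.
After 10 hours and 30 minutes it is 06:50 (May 10) in Nordhavn.
Shift by the zone difference: 06:50 + 3:30 = 10:20 on May 10 in Port Anselm.

10:20 on May 10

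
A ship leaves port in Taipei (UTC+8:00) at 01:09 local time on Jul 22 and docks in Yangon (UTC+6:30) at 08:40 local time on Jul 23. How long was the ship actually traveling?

33 hours 1 minute

Departure in UTC: 01:09 − 8:00 = 17:09 on Jul 21.
Arrival in UTC: 08:40 − 6:30 = 02:10 on Jul 23.
Elapsed = 02:10 − 17:09 (+2 days) = 33 hours 1 minute.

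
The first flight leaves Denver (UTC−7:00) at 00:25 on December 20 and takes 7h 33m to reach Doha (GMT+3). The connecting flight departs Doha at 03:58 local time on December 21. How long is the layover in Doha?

10 hours

Convert departure to UTC: 00:25 + 7:00 = 07:25 UTC on Dec 20.
Add 7 hours and 33 minutes flight time → 14:58 UTC.
Doha is UTC+3:00, so local arrival = 14:58 + 3:00 = 17:58 on Dec 20.
Layover = 03:58 − 17:58 (+1 day) = 10 hours.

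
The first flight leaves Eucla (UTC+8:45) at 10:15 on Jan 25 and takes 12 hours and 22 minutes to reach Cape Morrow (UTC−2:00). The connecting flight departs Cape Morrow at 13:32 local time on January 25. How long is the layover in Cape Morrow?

1 hour 40 minutes

Convert departure to UTC: 10:15 − 8:45 = 01:30 UTC on Jan 25.
Add 12 hours and 22 minutes flight time → 13:52 UTC.
Cape Morrow is UTC−2:00, so local arrival = 13:52 − 2:00 = 11:52 on Jan 25.
Layover = 13:32 − 11:52 = 1 hour 40 minutes.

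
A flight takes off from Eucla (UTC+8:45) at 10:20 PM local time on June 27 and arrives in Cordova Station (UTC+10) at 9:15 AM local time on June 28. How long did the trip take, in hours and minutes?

Departure in UTC: 10:20 PM − 8:45 = 1:35 PM on Jun 27.
Arrival in UTC: 9:15 AM − 10:00 = 11:15 PM on Jun 27.
Elapsed = 11:15 PM − 1:35 PM = 9 hours 40 minutes.

9 hours 40 minutes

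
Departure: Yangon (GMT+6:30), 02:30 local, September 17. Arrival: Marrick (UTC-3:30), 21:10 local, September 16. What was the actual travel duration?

Departure in UTC: 02:30 − 6:30 = 20:00 on Sep 16.
Arrival in UTC: 21:10 + 3:30 = 00:40 on Sep 17.
Elapsed = 00:40 − 20:00 (+1 day) = 4 hours 40 minutes.

4 hours 40 minutes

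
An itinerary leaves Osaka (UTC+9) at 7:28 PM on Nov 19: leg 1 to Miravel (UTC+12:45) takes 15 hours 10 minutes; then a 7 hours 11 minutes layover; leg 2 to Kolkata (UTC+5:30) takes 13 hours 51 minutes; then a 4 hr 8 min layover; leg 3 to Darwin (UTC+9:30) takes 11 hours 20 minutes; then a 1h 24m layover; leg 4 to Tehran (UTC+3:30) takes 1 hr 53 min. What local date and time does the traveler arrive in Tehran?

8:55 PM on November 21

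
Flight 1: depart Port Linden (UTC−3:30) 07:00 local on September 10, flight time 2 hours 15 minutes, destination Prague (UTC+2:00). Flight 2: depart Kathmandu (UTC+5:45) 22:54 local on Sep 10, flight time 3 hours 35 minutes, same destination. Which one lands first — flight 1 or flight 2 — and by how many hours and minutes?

Flight 1 in UTC: 07:00 + 3:30 = 10:30 on Sep 10.
+2 hours 15 minutes → arrive 12:45 UTC on Sep 10.
Flight 2 in UTC: 22:54 − 5:45 = 17:09 on Sep 10.
+3 hours 35 minutes → arrive 20:44 UTC on Sep 10.
Flight 1 lands earlier by 7 hours 59 minutes.

the first, by 7 hours 59 minutes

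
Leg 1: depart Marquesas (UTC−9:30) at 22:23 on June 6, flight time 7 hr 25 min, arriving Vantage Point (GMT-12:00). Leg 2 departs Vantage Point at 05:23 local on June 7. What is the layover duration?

Convert departure to UTC: 22:23 + 9:30 = 07:53 UTC on Jun 7.
Add 7 hours and 25 minutes flight time → 15:18 UTC.
Vantage Point is UTC−12:00, so local arrival = 15:18 − 12:00 = 03:18 on Jun 7.
Layover = 05:23 − 03:18 = 2 hours 5 minutes.

2 hours 5 minutes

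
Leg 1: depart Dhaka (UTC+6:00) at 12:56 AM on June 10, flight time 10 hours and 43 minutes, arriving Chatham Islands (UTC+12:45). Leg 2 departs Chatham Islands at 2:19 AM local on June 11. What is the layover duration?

Convert departure to UTC: 12:56 AM − 6:00 = 6:56 PM UTC on Jun 9.
Add 10 hours 43 minutes flight time → 5:39 AM UTC (Jun 10).
Chatham Islands is UTC+12:45, so local arrival = 5:39 AM + 12:45 = 6:24 PM on Jun 10.
Layover = 2:19 AM − 6:24 PM (+1 day) = 7 hours 55 minutes.

7 hours 55 minutes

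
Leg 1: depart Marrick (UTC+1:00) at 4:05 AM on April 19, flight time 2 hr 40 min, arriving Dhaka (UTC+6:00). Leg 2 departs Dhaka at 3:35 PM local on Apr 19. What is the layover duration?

Convert departure to UTC: 4:05 AM − 1:00 = 3:05 AM UTC on Apr 19.
Add 2 hours and 40 minutes flight time → 5:45 AM UTC.
Dhaka is UTC+6:00, so local arrival = 5:45 AM + 6:00 = 11:45 AM on Apr 19.
Layover = 3:35 PM − 11:45 AM = 3 hours 50 minutes.

3 hours 50 minutes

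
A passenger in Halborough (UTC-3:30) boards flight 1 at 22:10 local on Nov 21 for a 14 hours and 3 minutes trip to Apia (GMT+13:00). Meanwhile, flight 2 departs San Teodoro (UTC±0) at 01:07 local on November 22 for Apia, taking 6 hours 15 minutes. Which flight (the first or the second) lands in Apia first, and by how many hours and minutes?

Flight 1 in UTC: 22:10 + 3:30 = 01:40 on Nov 22.
+14 hours and 3 minutes → arrive 15:43 UTC on Nov 22.
Flight 2 departs at 01:07 UTC (Nov 22).
+6 hours 15 minutes → arrive 07:22 UTC on Nov 22.
Flight 2 lands earlier by 8 hours 21 minutes.

the second, by 8 hours 21 minutes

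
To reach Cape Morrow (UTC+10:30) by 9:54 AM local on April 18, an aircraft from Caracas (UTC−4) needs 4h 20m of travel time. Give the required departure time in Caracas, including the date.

Target arrival in UTC: 9:54 AM − 10:30 = 11:24 PM on Apr 17.
Subtract 4 hours 20 minutes → departure 7:04 PM UTC on Apr 17.
Caracas is UTC−4:00: 7:04 PM − 4:00 = 3:04 PM on Apr 17.

3:04 PM on Apr 17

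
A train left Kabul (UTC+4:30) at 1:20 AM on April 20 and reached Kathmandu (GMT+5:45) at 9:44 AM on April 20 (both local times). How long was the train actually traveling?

7 hours 9 minutes

Kathmandu is 1:15 ahead of Kabul.
Clock-face elapsed time (ignoring zones) is 8 hours 24 minutes.
Actual elapsed = 8 hours 24 minutes − 1:15 = 7 hours 9 minutes.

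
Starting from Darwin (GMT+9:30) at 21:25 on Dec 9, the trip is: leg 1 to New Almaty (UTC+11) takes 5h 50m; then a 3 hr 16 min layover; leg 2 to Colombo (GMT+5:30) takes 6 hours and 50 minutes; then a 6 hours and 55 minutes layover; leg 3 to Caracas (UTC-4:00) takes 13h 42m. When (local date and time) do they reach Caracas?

Convert departure to UTC: 21:25 − 9:30 = 11:55 UTC on Dec 9.
Add 5 hours and 50 minutes leg 1 → 17:45 UTC.
Add 3 hours and 16 minutes layover in New Almaty → 21:01 UTC.
Add 6 hours and 50 minutes leg 2 → 03:51 UTC (Dec 10).
Add 6 hours and 55 minutes layover in Colombo → 10:46 UTC.
Add 13 hours 42 minutes leg 3 → 00:28 UTC (Dec 11).
Caracas is UTC−4:00, so local arrival = 00:28 − 4:00 = 20:28 on Dec 10.

20:28 on December 10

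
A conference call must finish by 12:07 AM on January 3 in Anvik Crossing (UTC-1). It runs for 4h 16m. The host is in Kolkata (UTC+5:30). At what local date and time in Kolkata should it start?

2:21 AM on January 3

Target end time in UTC: 12:07 AM + 1:00 = 1:07 AM on Jan 3.
Subtract 4 hours 16 minutes → start 8:51 PM UTC on Jan 2.
Kolkata is UTC+5:30: 8:51 PM + 5:30 = 2:21 AM on Jan 3.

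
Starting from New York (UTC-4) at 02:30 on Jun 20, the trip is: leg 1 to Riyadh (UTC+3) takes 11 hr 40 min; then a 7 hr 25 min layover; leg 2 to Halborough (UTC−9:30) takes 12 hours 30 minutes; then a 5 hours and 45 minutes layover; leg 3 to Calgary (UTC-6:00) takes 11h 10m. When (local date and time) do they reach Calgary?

01:00 on June 22

Convert departure to UTC: 02:30 + 4:00 = 06:30 UTC on Jun 20.
Add 11 hours 40 minutes leg 1 → 18:10 UTC.
Add 7 hours 25 minutes layover in Riyadh → 01:35 UTC (Jun 21).
Add 12 hours 30 minutes leg 2 → 14:05 UTC.
Add 5 hours and 45 minutes layover in Halborough → 19:50 UTC.
Add 11 hours 10 minutes leg 3 → 07:00 UTC (Jun 22).
Calgary is UTC−6:00, so local arrival = 07:00 − 6:00 = 01:00 on Jun 22.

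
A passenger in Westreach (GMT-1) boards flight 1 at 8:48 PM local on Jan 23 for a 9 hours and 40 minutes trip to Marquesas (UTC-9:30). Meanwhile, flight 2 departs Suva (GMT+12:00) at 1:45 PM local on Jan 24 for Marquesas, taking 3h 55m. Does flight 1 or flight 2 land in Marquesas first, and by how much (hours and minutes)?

the second, by 1 hour 48 minutes

Flight 1 in UTC: 8:48 PM + 1:00 = 9:48 PM on Jan 23.
+9 hours and 40 minutes → arrive 7:28 AM UTC on Jan 24.
Flight 2 in UTC: 1:45 PM − 12:00 = 1:45 AM on Jan 24.
+3 hours 55 minutes → arrive 5:40 AM UTC on Jan 24.
Flight 2 lands earlier by 1 hour 48 minutes.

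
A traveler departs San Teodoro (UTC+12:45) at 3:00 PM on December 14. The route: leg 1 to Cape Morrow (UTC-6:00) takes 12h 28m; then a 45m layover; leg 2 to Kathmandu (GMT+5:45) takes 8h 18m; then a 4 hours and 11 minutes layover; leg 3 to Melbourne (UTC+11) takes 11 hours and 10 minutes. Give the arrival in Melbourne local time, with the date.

Convert departure to UTC: 3:00 PM − 12:45 = 2:15 AM UTC on Dec 14.
Add 12 hours and 28 minutes leg 1 → 2:43 PM UTC.
Add 45 minutes layover in Cape Morrow → 3:28 PM UTC.
Add 8 hours and 18 minutes leg 2 → 11:46 PM UTC.
Add 4 hours 11 minutes layover in Kathmandu → 3:57 AM UTC (Dec 15).
Add 11 hours and 10 minutes leg 3 → 3:07 PM UTC.
Melbourne is UTC+11:00, so local arrival = 3:07 PM + 11:00 = 2:07 AM on Dec 16.

2:07 AM on December 16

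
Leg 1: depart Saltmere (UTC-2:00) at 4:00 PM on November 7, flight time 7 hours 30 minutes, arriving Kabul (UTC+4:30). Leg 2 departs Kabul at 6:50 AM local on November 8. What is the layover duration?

50 minutes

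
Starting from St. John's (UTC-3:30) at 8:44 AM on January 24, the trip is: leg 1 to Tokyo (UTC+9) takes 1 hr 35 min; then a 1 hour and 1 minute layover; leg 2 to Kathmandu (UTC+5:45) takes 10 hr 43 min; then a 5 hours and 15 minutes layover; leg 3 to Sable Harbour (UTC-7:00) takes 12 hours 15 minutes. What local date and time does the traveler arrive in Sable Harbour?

12:03 PM on January 25

Convert departure to UTC: 8:44 AM + 3:30 = 12:14 PM UTC on Jan 24.
Add 1 hour 35 minutes leg 1 → 1:49 PM UTC.
Add 1 hour and 1 minute layover in Tokyo → 2:50 PM UTC.
Add 10 hours and 43 minutes leg 2 → 1:33 AM UTC (Jan 25).
Add 5 hours and 15 minutes layover in Kathmandu → 6:48 AM UTC.
Add 12 hours 15 minutes leg 3 → 7:03 PM UTC.
Sable Harbour is UTC−7:00, so local arrival = 7:03 PM − 7:00 = 12:03 PM on Jan 25.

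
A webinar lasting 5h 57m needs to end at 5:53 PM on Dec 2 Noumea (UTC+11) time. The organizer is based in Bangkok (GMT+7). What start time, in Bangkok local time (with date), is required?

7:56 AM on December 2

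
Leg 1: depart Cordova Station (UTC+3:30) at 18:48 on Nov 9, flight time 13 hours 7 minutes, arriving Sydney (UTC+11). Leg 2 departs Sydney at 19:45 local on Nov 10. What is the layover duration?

4 hours 20 minutes

Convert departure to UTC: 18:48 − 3:30 = 15:18 UTC on Nov 9.
Add 13 hours 7 minutes flight time → 04:25 UTC (Nov 10).
Sydney is UTC+11:00, so local arrival = 04:25 + 11:00 = 15:25 on Nov 10.
Layover = 19:45 − 15:25 = 4 hours 20 minutes.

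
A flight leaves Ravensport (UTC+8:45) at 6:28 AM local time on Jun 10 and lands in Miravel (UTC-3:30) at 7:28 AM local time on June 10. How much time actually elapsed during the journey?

Miravel is 12:15 behind Ravensport.
Clock-face elapsed time (ignoring zones) is 1 hour.
Actual elapsed = 1 hour + 12:15 = 13 hours 15 minutes.

13 hours 15 minutes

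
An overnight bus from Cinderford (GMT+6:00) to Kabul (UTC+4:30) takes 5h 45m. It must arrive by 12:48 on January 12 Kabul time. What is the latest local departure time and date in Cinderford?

08:33 on January 12

Target arrival in UTC: 12:48 − 4:30 = 08:18 on Jan 12.
Subtract 5 hours 45 minutes → departure 02:33 UTC on Jan 12.
Cinderford is UTC+6:00: 02:33 + 6:00 = 08:33 on Jan 12.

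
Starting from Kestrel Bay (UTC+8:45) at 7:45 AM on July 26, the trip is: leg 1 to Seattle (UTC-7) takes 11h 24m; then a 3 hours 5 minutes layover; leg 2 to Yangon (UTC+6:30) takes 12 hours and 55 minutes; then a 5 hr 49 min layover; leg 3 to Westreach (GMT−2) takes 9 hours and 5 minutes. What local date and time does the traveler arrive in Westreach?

3:18 PM on July 27

Convert departure to UTC: 7:45 AM − 8:45 = 11:00 PM UTC on Jul 25.
Add 11 hours and 24 minutes leg 1 → 10:24 AM UTC (Jul 26).
Add 3 hours 5 minutes layover in Seattle → 1:29 PM UTC.
Add 12 hours and 55 minutes leg 2 → 2:24 AM UTC (Jul 27).
Add 5 hours and 49 minutes layover in Yangon → 8:13 AM UTC.
Add 9 hours and 5 minutes leg 3 → 5:18 PM UTC.
Westreach is UTC−2:00, so local arrival = 5:18 PM − 2:00 = 3:18 PM on Jul 27.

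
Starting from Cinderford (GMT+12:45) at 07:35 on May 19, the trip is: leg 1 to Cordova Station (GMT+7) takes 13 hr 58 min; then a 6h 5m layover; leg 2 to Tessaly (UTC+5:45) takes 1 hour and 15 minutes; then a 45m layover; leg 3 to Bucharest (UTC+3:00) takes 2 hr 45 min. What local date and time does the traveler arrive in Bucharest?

Convert departure to UTC: 07:35 − 12:45 = 18:50 UTC on May 18.
Add 13 hours 58 minutes leg 1 → 08:48 UTC (May 19).
Add 6 hours 5 minutes layover in Cordova Station → 14:53 UTC.
Add 1 hour and 15 minutes leg 2 → 16:08 UTC.
Add 45 minutes layover in Tessaly → 16:53 UTC.
Add 2 hours and 45 minutes leg 3 → 19:38 UTC.
Bucharest is UTC+3:00, so local arrival = 19:38 + 3:00 = 22:38 on May 19.

22:38 on May 19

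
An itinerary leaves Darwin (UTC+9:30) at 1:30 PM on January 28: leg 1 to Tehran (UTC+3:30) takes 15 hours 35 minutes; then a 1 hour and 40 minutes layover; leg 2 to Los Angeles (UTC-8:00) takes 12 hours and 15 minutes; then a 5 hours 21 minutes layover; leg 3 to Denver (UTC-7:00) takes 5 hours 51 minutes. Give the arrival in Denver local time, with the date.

1:42 PM on January 29

Convert departure to UTC: 1:30 PM − 9:30 = 4:00 AM UTC on Jan 28.
Add 15 hours 35 minutes leg 1 → 7:35 PM UTC.
Add 1 hour 40 minutes layover in Tehran → 9:15 PM UTC.
Add 12 hours and 15 minutes leg 2 → 9:30 AM UTC (Jan 29).
Add 5 hours 21 minutes layover in Los Angeles → 2:51 PM UTC.
Add 5 hours 51 minutes leg 3 → 8:42 PM UTC.
Denver is UTC−7:00, so local arrival = 8:42 PM − 7:00 = 1:42 PM on Jan 29.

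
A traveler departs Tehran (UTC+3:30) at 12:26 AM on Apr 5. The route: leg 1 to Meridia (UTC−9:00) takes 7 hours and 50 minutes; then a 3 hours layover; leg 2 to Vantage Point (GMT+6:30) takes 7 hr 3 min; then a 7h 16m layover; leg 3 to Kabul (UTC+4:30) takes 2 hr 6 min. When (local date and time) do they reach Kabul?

4:41 AM on April 6

Convert departure to UTC: 12:26 AM − 3:30 = 8:56 PM UTC on Apr 4.
Add 7 hours 50 minutes leg 1 → 4:46 AM UTC (Apr 5).
Add 3 hours layover in Meridia → 7:46 AM UTC.
Add 7 hours and 3 minutes leg 2 → 2:49 PM UTC.
Add 7 hours 16 minutes layover in Vantage Point → 10:05 PM UTC.
Add 2 hours 6 minutes leg 3 → 12:11 AM UTC (Apr 6).
Kabul is UTC+4:30, so local arrival = 12:11 AM + 4:30 = 4:41 AM on Apr 6.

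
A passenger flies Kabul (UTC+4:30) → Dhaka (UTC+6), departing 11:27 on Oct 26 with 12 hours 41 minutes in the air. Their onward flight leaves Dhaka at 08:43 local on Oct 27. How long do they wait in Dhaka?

Convert departure to UTC: 11:27 − 4:30 = 06:57 UTC on Oct 26.
Add 12 hours 41 minutes flight time → 19:38 UTC.
Dhaka is UTC+6:00, so local arrival = 19:38 + 6:00 = 01:38 on Oct 27.
Layover = 08:43 − 01:38 = 7 hours 5 minutes.

7 hours 5 minutes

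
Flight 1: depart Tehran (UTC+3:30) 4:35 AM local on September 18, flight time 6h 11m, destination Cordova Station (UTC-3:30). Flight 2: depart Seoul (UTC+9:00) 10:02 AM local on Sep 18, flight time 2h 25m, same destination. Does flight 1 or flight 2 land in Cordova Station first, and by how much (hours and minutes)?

the second, by 3 hours 49 minutes

Flight 1 in UTC: 4:35 AM − 3:30 = 1:05 AM on Sep 18.
+6 hours and 11 minutes → arrive 7:16 AM UTC on Sep 18.
Flight 2 in UTC: 10:02 AM − 9:00 = 1:02 AM on Sep 18.
+2 hours and 25 minutes → arrive 3:27 AM UTC on Sep 18.
Flight 2 lands earlier by 3 hours 49 minutes.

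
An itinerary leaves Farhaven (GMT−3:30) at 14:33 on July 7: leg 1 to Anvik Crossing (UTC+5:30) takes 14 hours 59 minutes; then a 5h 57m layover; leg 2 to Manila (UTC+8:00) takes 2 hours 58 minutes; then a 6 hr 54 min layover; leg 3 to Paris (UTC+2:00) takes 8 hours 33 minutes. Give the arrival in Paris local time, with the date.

Convert departure to UTC: 14:33 + 3:30 = 18:03 UTC on Jul 7.
Add 14 hours and 59 minutes leg 1 → 09:02 UTC (Jul 8).
Add 5 hours 57 minutes layover in Anvik Crossing → 14:59 UTC.
Add 2 hours and 58 minutes leg 2 → 17:57 UTC.
Add 6 hours 54 minutes layover in Manila → 00:51 UTC (Jul 9).
Add 8 hours 33 minutes leg 3 → 09:24 UTC.
Paris is UTC+2:00, so local arrival = 09:24 + 2:00 = 11:24 on Jul 9.

11:24 on July 9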